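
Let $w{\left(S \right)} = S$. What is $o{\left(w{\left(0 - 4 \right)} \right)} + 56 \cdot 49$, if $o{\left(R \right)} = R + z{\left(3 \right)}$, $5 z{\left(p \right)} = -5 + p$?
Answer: $\frac{13698}{5} \approx 2739.6$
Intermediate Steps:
$z{\left(p \right)} = -1 + \frac{p}{5}$ ($z{\left(p \right)} = \frac{-5 + p}{5} = -1 + \frac{p}{5}$)
$o{\left(R \right)} = - \frac{2}{5} + R$ ($o{\left(R \right)} = R + \left(-1 + \frac{1}{5} \cdot 3\right) = R + \left(-1 + \frac{3}{5}\right) = R - \frac{2}{5} = - \frac{2}{5} + R$)
$o{\left(w{\left(0 - 4 \right)} \right)} + 56 \cdot 49 = \left(- \frac{2}{5} + \left(0 - 4\right)\right) + 56 \cdot 49 = \left(- \frac{2}{5} - 4\right) + 2744 = - \frac{22}{5} + 2744 = \frac{13698}{5}$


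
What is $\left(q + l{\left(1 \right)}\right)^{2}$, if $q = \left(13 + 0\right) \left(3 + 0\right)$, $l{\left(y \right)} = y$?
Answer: $1600$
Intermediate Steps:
$q = 39$ ($q = 13 \cdot 3 = 39$)
$\left(q + l{\left(1 \right)}\right)^{2} = \left(39 + 1\right)^{2} = 40^{2} = 1600$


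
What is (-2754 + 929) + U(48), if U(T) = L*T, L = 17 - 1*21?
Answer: -2017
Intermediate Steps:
L = -4 (L = 17 - 21 = -4)
U(T) = -4*T
(-2754 + 929) + U(48) = (-2754 + 929) - 4*48 = -1825 - 192 = -2017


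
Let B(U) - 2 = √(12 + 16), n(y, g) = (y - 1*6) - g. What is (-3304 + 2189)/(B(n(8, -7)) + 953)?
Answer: -1064825/911997 + 2230*√7/911997 ≈ -1.1611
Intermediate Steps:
n(y, g) = -6 + y - g (n(y, g) = (y - 6) - g = (-6 + y) - g = -6 + y - g)
B(U) = 2 + 2*√7 (B(U) = 2 + √(12 + 16) = 2 + √28 = 2 + 2*√7)
(-3304 + 2189)/(B(n(8, -7)) + 953) = (-3304 + 2189)/((2 + 2*√7) + 953) = -1115/(955 + 2*√7)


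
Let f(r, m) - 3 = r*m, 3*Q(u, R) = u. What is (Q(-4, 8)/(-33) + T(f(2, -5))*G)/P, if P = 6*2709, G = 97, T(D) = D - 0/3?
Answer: -67217/1609146 ≈ -0.041772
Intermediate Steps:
Q(u, R) = u/3
f(r, m) = 3 + m*r (f(r, m) = 3 + r*m = 3 + m*r)
T(D) = D (T(D) = D - 0/3 = D - 1*0 = D + 0 = D)
P = 16254
(Q(-4, 8)/(-33) + T(f(2, -5))*G)/P = (((1/3)*(-4))/(-33) + (3 - 5*2)*97)/16254 = (-4/3*(-1/33) + (3 - 10)*97)*(1/16254) = (4/99 - 7*97)*(1/16254) = (4/99 - 679)*(1/16254) = -67217/99*1/16254 = -67217/1609146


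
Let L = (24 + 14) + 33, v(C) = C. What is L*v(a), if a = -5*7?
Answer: -2485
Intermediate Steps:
a = -35
L = 71 (L = 38 + 33 = 71)
L*v(a) = 71*(-35) = -2485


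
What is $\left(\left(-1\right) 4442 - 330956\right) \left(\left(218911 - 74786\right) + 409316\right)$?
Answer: $-185623004518$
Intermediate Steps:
$\left(\left(-1\right) 4442 - 330956\right) \left(\left(218911 - 74786\right) + 409316\right) = \left(-4442 - 330956\right) \left(144125 + 409316\right) = \left(-335398\right) 553441 = -185623004518$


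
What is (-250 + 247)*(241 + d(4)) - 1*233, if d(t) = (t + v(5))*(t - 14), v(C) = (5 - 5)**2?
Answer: -836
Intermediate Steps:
v(C) = 0 (v(C) = 0**2 = 0)
d(t) = t*(-14 + t) (d(t) = (t + 0)*(t - 14) = t*(-14 + t))
(-250 + 247)*(241 + d(4)) - 1*233 = (-250 + 247)*(241 + 4*(-14 + 4)) - 1*233 = -3*(241 + 4*(-10)) - 233 = -3*(241 - 40) - 233 = -3*201 - 233 = -603 - 233 = -836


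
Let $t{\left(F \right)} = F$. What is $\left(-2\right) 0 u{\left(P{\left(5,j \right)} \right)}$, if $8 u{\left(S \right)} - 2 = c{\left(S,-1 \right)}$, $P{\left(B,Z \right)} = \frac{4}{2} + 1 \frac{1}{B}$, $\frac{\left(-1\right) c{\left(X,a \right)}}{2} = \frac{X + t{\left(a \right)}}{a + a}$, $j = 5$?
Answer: $0$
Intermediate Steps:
$c{\left(X,a \right)} = - \frac{X + a}{a}$ ($c{\left(X,a \right)} = - 2 \frac{X + a}{a + a} = - 2 \frac{X + a}{2 a} = - \frac{X + a}{a}$)
$P{\left(B,Z \right)} = 2 + \frac{1}{B}$ ($P{\left(B,Z \right)} = 4 \cdot \frac{1}{2} + \frac{1}{B} = 2 + \frac{1}{B}$)
$u{\left(S \right)} = \frac{1}{8} + \frac{S}{8}$ ($u{\left(S \right)} = \frac{1}{4} + \frac{\frac{1}{-1} \left(- S - -1\right)}{8} = \frac{1}{4} + \frac{\left(-1\right) \left(- S + 1\right)}{8} = \frac{1}{4} + \frac{\left(-1\right) \left(1 - S\right)}{8} = \frac{1}{4} + \frac{-1 + S}{8} = \frac{1}{4} + \left(- \frac{1}{8} + \frac{S}{8}\right) = \frac{1}{8} + \frac{S}{8}$)
$\left(-2\right) 0 u{\left(P{\left(5,j \right)} \right)} = \left(-2\right) 0 \left(\frac{1}{8} + \frac{2 + \frac{1}{5}}{8}\right) = 0 \left(\frac{1}{8} + \frac{2 + \frac{1}{5}}{8}\right) = 0 \left(\frac{1}{8} + \frac{1}{8} \cdot \frac{11}{5}\right) = 0 \left(\frac{1}{8} + \frac{11}{40}\right) = 0 \cdot \frac{2}{5} = 0$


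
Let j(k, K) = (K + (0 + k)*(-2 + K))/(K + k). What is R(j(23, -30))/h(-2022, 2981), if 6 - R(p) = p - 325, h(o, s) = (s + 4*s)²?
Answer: 141/141373925 ≈ 9.9736e-7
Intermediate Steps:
j(k, K) = (K + k*(-2 + K))/(K + k)
h(o, s) = 25*s² (h(o, s) = (5*s)² = 25*s²)
R(p) = 331 - p (R(p) = 6 - (p - 325) = 6 - (-325 + p) = 6 + (325 - p) = 331 - p)
R(j(23, -30))/h(-2022, 2981) = (331 - (-30 - 2*23 - 30*23)/(-30 + 23))/((25*2981²)) = (331 - (-30 - 46 - 690)/(-7))/((25*8886361)) = (331 - (-1)*(-766)/7)/222159025 = (331 - 1*766/7)*(1/222159025) = (331 - 766/7)*(1/222159025) = (1551/7)*(1/222159025) = 141/141373925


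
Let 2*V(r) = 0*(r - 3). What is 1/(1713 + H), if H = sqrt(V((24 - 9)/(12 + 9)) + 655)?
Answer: 1713/2933714 - sqrt(655)/2933714 ≈ 0.00057518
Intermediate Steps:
V(r) = 0 (V(r) = (0*(r - 3))/2 = (0*(-3 + r))/2 = (1/2)*0 = 0)
H = sqrt(655) (H = sqrt(0 + 655) = sqrt(655) ≈ 25.593)
1/(1713 + H) = 1/(1713 + sqrt(655))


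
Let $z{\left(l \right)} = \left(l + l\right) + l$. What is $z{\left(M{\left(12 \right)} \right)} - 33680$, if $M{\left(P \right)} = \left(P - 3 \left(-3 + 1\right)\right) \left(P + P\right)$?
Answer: $-32384$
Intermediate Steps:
$M{\left(P \right)} = 2 P \left(6 + P\right)$ ($M{\left(P \right)} = \left(P - -6\right) 2 P = \left(P + 6\right) 2 P = \left(6 + P\right) 2 P = 2 P \left(6 + P\right)$)
$z{\left(l \right)} = 3 l$ ($z{\left(l \right)} = 2 l + l = 3 l$)
$z{\left(M{\left(12 \right)} \right)} - 33680 = 3 \cdot 2 \cdot 12 \left(6 + 12\right) - 33680 = 3 \cdot 2 \cdot 12 \cdot 18 - 33680 = 3 \cdot 432 - 33680 = 1296 - 33680 = -32384$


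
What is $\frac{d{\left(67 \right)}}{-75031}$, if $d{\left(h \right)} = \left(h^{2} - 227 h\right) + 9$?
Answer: $\frac{10711}{75031} \approx 0.14275$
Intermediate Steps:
$d{\left(h \right)} = 9 + h^{2} - 227 h$
$\frac{d{\left(67 \right)}}{-75031} = \frac{9 + 67^{2} - 15209}{-75031} = \left(9 + 4489 - 15209\right) \left(- \frac{1}{75031}\right) = \left(-10711\right) \left(- \frac{1}{75031}\right) = \frac{10711}{75031}$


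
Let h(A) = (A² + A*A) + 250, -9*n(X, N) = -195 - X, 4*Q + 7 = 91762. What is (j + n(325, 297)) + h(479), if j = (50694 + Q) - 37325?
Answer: 17837911/36 ≈ 4.9550e+5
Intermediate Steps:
Q = 91755/4 (Q = -7/4 + (¼)*91762 = -7/4 + 45881/2 = 91755/4 ≈ 22939.)
n(X, N) = 65/3 + X/9 (n(X, N) = -(-195 - X)/9 = 65/3 + X/9)
h(A) = 250 + 2*A² (h(A) = (A² + A²) + 250 = 2*A² + 250 = 250 + 2*A²)
j = 145231/4 (j = (50694 + 91755/4) - 37325 = 294531/4 - 37325 = 145231/4 ≈ 36308.)
(j + n(325, 297)) + h(479) = (145231/4 + (65/3 + (⅑)*325)) + (250 + 2*479²) = (145231/4 + (65/3 + 325/9)) + (250 + 2*229441) = (145231/4 + 520/9) + (250 + 458882) = 1309159/36 + 459132 = 17837911/36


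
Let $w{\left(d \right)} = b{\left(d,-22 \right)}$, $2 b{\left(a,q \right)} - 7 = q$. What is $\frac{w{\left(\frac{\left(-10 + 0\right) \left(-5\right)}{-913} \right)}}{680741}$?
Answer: $- \frac{15}{1361482} \approx -1.1017 \cdot 10^{-5}$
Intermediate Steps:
$b{\left(a,q \right)} = \frac{7}{2} + \frac{q}{2}$
$w{\left(d \right)} = - \frac{15}{2}$ ($w{\left(d \right)} = \frac{7}{2} + \frac{1}{2} \left(-22\right) = \frac{7}{2} - 11 = - \frac{15}{2}$)
$\frac{w{\left(\frac{\left(-10 + 0\right) \left(-5\right)}{-913} \right)}}{680741} = - \frac{15}{2 \cdot 680741} = \left(- \frac{15}{2}\right) \frac{1}{680741} = - \frac{15}{1361482}$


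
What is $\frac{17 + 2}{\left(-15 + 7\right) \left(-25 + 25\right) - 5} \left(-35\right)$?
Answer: $133$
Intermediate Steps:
$\frac{17 + 2}{\left(-15 + 7\right) \left(-25 + 25\right) - 5} \left(-35\right) = \frac{19}{\left(-8\right) 0 - 5} \left(-35\right) = \frac{19}{0 - 5} \left(-35\right) = \frac{19}{-5} \left(-35\right) = 19 \left(- \frac{1}{5}\right) \left(-35\right) = \left(- \frac{19}{5}\right) \left(-35\right) = 133$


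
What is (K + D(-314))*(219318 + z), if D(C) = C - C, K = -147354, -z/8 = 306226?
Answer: 328671623460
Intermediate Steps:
z = -2449808 (z = -8*306226 = -2449808)
D(C) = 0
(K + D(-314))*(219318 + z) = (-147354 + 0)*(219318 - 2449808) = -147354*(-2230490) = 328671623460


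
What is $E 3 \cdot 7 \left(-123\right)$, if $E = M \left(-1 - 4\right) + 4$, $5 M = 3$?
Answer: $-2583$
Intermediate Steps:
$M = \frac{3}{5}$ ($M = \frac{1}{5} \cdot 3 = \frac{3}{5} \approx 0.6$)
$E = 1$ ($E = \frac{3 \left(-1 - 4\right)}{5} + 4 = \frac{3}{5} \left(-5\right) + 4 = -3 + 4 = 1$)
$E 3 \cdot 7 \left(-123\right) = 1 \cdot 3 \cdot 7 \left(-123\right) = 3 \cdot 7 \left(-123\right) = 21 \left(-123\right) = -2583$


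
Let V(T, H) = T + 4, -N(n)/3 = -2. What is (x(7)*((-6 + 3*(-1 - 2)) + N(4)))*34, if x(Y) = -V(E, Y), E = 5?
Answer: 2754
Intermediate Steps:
N(n) = 6 (N(n) = -3*(-2) = 6)
V(T, H) = 4 + T
x(Y) = -9 (x(Y) = -(4 + 5) = -1*9 = -9)
(x(7)*((-6 + 3*(-1 - 2)) + N(4)))*34 = -9*((-6 + 3*(-1 - 2)) + 6)*34 = -9*((-6 + 3*(-3)) + 6)*34 = -9*((-6 - 9) + 6)*34 = -9*(-15 + 6)*34 = -9*(-9)*34 = 81*34 = 2754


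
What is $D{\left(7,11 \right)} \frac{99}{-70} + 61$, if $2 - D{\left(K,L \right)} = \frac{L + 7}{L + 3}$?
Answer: $\frac{5879}{98} \approx 59.99$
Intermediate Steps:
$D{\left(K,L \right)} = 2 - \frac{7 + L}{3 + L}$ ($D{\left(K,L \right)} = 2 - \frac{L + 7}{L + 3} = 2 - \frac{7 + L}{3 + L}$)
$D{\left(7,11 \right)} \frac{99}{-70} + 61 = \frac{-1 + 11}{3 + 11} \frac{99}{-70} + 61 = \frac{1}{14} \cdot 10 \cdot 99 \left(- \frac{1}{70}\right) + 61 = \frac{1}{14} \cdot 10 \left(- \frac{99}{70}\right) + 61 = \frac{5}{7} \left(- \frac{99}{70}\right) + 61 = - \frac{99}{98} + 61 = \frac{5879}{98}$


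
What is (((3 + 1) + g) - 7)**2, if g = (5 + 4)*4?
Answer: 1089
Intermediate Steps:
g = 36 (g = 9*4 = 36)
(((3 + 1) + g) - 7)**2 = (((3 + 1) + 36) - 7)**2 = ((4 + 36) - 7)**2 = (40 - 7)**2 = 33**2 = 1089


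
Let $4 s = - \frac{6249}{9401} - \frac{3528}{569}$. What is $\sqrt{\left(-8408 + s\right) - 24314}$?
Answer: $\frac{i \sqrt{3745374487928376289}}{10698338} \approx 180.9 i$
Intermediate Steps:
$s = - \frac{36722409}{21396676}$ ($s = \frac{- \frac{6249}{9401} - \frac{3528}{569}}{4} = \frac{1}{4} \left(- \frac{36722409}{5349169}\right) = - \frac{36722409}{21396676} \approx -1.7163$)
$\sqrt{\left(-8408 + s\right) - 24314} = \sqrt{\left(-8408 - \frac{36722409}{21396676}\right) - 24314} = \sqrt{- \frac{179939974217}{21396676} - 24314} = \sqrt{- \frac{700178754481}{21396676}} = \frac{i \sqrt{3745374487928376289}}{10698338}$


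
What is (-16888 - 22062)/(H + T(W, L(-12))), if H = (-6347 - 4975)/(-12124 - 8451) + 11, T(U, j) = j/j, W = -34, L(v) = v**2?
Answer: -400698125/129111 ≈ -3103.5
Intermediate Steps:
T(U, j) = 1
H = 237647/20575 (H = -11322/(-20575) + 11 = -11322*(-1/20575) + 11 = 11322/20575 + 11 = 237647/20575 ≈ 11.550)
(-16888 - 22062)/(H + T(W, L(-12))) = (-16888 - 22062)/(237647/20575 + 1) = -38950/258222/20575 = -38950*20575/258222 = -400698125/129111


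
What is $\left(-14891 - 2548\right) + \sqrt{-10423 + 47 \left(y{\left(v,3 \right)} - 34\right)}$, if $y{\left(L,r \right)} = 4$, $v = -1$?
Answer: $-17439 + i \sqrt{11833} \approx -17439.0 + 108.78 i$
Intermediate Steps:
$\left(-14891 - 2548\right) + \sqrt{-10423 + 47 \left(y{\left(v,3 \right)} - 34\right)} = \left(-14891 - 2548\right) + \sqrt{-10423 + 47 \left(4 - 34\right)} = \left(-14891 - 2548\right) + \sqrt{-10423 + 47 \left(-30\right)} = -17439 + \sqrt{-10423 - 1410} = -17439 + \sqrt{-11833} = -17439 + i \sqrt{11833}$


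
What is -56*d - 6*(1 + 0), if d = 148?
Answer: -8294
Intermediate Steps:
-56*d - 6*(1 + 0) = -56*148 - 6*(1 + 0) = -8288 - 6*1 = -8288 - 6 = -8294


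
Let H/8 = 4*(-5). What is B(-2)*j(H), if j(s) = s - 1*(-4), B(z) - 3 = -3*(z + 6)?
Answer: 1404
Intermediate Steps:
H = -160 (H = 8*(4*(-5)) = 8*(-20) = -160)
B(z) = -15 - 3*z (B(z) = 3 - 3*(z + 6) = 3 - 3*(6 + z) = 3 + (-18 - 3*z) = -15 - 3*z)
j(s) = 4 + s (j(s) = s + 4 = 4 + s)
B(-2)*j(H) = (-15 - 3*(-2))*(4 - 160) = (-15 + 6)*(-156) = -9*(-156) = 1404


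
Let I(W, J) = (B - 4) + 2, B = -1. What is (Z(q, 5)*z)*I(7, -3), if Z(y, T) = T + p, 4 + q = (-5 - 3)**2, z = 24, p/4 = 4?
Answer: -1512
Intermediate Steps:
p = 16 (p = 4*4 = 16)
q = 60 (q = -4 + (-5 - 3)**2 = -4 + (-8)**2 = -4 + 64 = 60)
I(W, J) = -3 (I(W, J) = (-1 - 4) + 2 = -5 + 2 = -3)
Z(y, T) = 16 + T (Z(y, T) = T + 16 = 16 + T)
(Z(q, 5)*z)*I(7, -3) = ((16 + 5)*24)*(-3) = (21*24)*(-3) = 504*(-3) = -1512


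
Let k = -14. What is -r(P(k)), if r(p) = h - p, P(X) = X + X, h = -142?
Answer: 114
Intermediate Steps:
P(X) = 2*X
r(p) = -142 - p
-r(P(k)) = -(-142 - 2*(-14)) = -(-142 - 1*(-28)) = -(-142 + 28) = -1*(-114) = 114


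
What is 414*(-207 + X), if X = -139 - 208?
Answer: -229356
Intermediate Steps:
X = -347
414*(-207 + X) = 414*(-207 - 347) = 414*(-554) = -229356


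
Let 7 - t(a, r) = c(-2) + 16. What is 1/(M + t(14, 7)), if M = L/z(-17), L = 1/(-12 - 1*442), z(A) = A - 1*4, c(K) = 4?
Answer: -9534/123941 ≈ -0.076924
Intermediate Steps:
t(a, r) = -13 (t(a, r) = 7 - (4 + 16) = 7 - 1*20 = 7 - 20 = -13)
z(A) = -4 + A (z(A) = A - 4 = -4 + A)
L = -1/454 (L = 1/(-12 - 442) = 1/(-454) = -1/454 ≈ -0.0022026)
M = 1/9534 (M = -1/(454*(-4 - 17)) = -1/454/(-21) = -1/454*(-1/21) = 1/9534 ≈ 0.00010489)
1/(M + t(14, 7)) = 1/(1/9534 - 13) = 1/(-123941/9534) = -9534/123941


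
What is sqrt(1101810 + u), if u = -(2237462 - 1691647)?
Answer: 11*sqrt(4595) ≈ 745.65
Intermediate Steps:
u = -545815 (u = -1*545815 = -545815)
sqrt(1101810 + u) = sqrt(1101810 - 545815) = sqrt(555995) = 11*sqrt(4595)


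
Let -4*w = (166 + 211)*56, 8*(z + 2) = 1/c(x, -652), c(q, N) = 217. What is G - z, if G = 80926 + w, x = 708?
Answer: 131328399/1736 ≈ 75650.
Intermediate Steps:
z = -3471/1736 (z = -2 + (⅛)/217 = -2 + (⅛)*(1/217) = -2 + 1/1736 = -3471/1736 ≈ -1.9994)
w = -5278 (w = -(166 + 211)*56/4 = -377*56/4 = -¼*21112 = -5278)
G = 75648 (G = 80926 - 5278 = 75648)
G - z = 75648 - 1*(-3471/1736) = 75648 + 3471/1736 = 131328399/1736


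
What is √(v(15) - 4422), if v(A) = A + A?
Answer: 6*I*√122 ≈ 66.272*I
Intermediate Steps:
v(A) = 2*A
√(v(15) - 4422) = √(2*15 - 4422) = √(30 - 4422) = √(-4392) = 6*I*√122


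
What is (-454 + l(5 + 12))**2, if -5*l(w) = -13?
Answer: 5094049/25 ≈ 2.0376e+5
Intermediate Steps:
l(w) = 13/5 (l(w) = -1/5*(-13) = 13/5)
(-454 + l(5 + 12))**2 = (-454 + 13/5)**2 = (-2257/5)**2 = 5094049/25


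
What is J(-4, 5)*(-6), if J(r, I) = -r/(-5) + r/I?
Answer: 48/5 ≈ 9.6000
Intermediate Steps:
J(r, I) = r/5 + r/I (J(r, I) = -r*(-1/5) + r/I = r/5 + r/I)
J(-4, 5)*(-6) = ((1/5)*(-4) - 4/5)*(-6) = (-4/5 - 4*1/5)*(-6) = (-4/5 - 4/5)*(-6) = -8/5*(-6) = 48/5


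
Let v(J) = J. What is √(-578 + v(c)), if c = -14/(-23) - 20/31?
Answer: 2*I*√73463955/713 ≈ 24.042*I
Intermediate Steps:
c = -26/713 (c = -14*(-1/23) - 20*1/31 = 14/23 - 20/31 = -26/713 ≈ -0.036466)
√(-578 + v(c)) = √(-578 - 26/713) = √(-412140/713) = 2*I*√73463955/713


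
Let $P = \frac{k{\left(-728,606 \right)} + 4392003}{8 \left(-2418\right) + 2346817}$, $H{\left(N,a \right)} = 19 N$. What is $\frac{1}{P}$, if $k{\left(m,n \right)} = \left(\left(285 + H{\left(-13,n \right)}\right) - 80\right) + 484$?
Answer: $\frac{2327473}{4392445} \approx 0.52988$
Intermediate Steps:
$k{\left(m,n \right)} = 442$ ($k{\left(m,n \right)} = \left(\left(285 + 19 \left(-13\right)\right) - 80\right) + 484 = \left(\left(285 - 247\right) - 80\right) + 484 = \left(38 - 80\right) + 484 = -42 + 484 = 442$)
$P = \frac{4392445}{2327473}$ ($P = \frac{442 + 4392003}{8 \left(-2418\right) + 2346817} = \frac{4392445}{-19344 + 2346817} = \frac{4392445}{2327473} \approx 1.8872$)
$\frac{1}{P} = \frac{1}{\frac{4392445}{2327473}} = \frac{2327473}{4392445}$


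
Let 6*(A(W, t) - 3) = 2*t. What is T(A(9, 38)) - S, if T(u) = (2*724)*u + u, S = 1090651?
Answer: -1067950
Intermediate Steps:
A(W, t) = 3 + t/3 (A(W, t) = 3 + (2*t)/6 = 3 + t/3)
T(u) = 1449*u (T(u) = 1448*u + u = 1449*u)
T(A(9, 38)) - S = 1449*(3 + (⅓)*38) - 1*1090651 = 1449*(3 + 38/3) - 1090651 = 1449*(47/3) - 1090651 = 22701 - 1090651 = -1067950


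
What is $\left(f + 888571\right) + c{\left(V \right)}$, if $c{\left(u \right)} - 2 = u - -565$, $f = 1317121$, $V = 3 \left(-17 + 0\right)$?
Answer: $2206208$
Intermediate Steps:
$V = -51$ ($V = 3 \left(-17\right) = -51$)
$c{\left(u \right)} = 567 + u$ ($c{\left(u \right)} = 2 + \left(u - -565\right) = 2 + \left(u + 565\right) = 2 + \left(565 + u\right) = 567 + u$)
$\left(f + 888571\right) + c{\left(V \right)} = \left(1317121 + 888571\right) + \left(567 - 51\right) = 2205692 + 516 = 2206208$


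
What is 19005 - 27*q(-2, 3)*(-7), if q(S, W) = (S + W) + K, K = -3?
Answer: 18627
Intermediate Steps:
q(S, W) = -3 + S + W (q(S, W) = (S + W) - 3 = -3 + S + W)
19005 - 27*q(-2, 3)*(-7) = 19005 - 27*(-3 - 2 + 3)*(-7) = 19005 - 27*(-2)*(-7) = 19005 + 54*(-7) = 19005 - 378 = 18627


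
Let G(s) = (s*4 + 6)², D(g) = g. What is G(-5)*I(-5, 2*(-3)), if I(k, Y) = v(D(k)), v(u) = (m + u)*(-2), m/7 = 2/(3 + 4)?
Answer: 1176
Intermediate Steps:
G(s) = (6 + 4*s)² (G(s) = (4*s + 6)² = (6 + 4*s)²)
m = 2 (m = 7*(2/(3 + 4)) = 7*(2/7) = 2)
v(u) = -4 - 2*u (v(u) = (2 + u)*(-2) = -4 - 2*u)
I(k, Y) = -4 - 2*k
G(-5)*I(-5, 2*(-3)) = (4*(3 + 2*(-5))²)*(-4 - 2*(-5)) = (4*(3 - 10)²)*(-4 + 10) = (4*(-7)²)*6 = (4*49)*6 = 196*6 = 1176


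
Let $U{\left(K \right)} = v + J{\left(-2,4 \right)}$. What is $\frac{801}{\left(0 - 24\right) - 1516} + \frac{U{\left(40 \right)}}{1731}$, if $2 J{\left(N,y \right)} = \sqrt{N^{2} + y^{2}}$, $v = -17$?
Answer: $- \frac{1412711}{2665740} + \frac{\sqrt{5}}{1731} \approx -0.52866$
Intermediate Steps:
$J{\left(N,y \right)} = \frac{\sqrt{N^{2} + y^{2}}}{2}$
$U{\left(K \right)} = -17 + \sqrt{5}$ ($U{\left(K \right)} = -17 + \frac{\sqrt{\left(-2\right)^{2} + 4^{2}}}{2} = -17 + \frac{\sqrt{4 + 16}}{2} = -17 + \frac{\sqrt{20}}{2} = -17 + \frac{2 \sqrt{5}}{2} = -17 + \sqrt{5}$)
$\frac{801}{\left(0 - 24\right) - 1516} + \frac{U{\left(40 \right)}}{1731} = \frac{801}{\left(0 - 24\right) - 1516} + \frac{-17 + \sqrt{5}}{1731} = \frac{801}{\left(0 - 24\right) - 1516} + \left(-17 + \sqrt{5}\right) \frac{1}{1731} = \frac{801}{-24 - 1516} - \left(\frac{17}{1731} - \frac{\sqrt{5}}{1731}\right) = \frac{801}{-1540} - \left(\frac{17}{1731} - \frac{\sqrt{5}}{1731}\right) = 801 \left(- \frac{1}{1540}\right) - \left(\frac{17}{1731} - \frac{\sqrt{5}}{1731}\right) = - \frac{801}{1540} - \left(\frac{17}{1731} - \frac{\sqrt{5}}{1731}\right) = - \frac{1412711}{2665740} + \frac{\sqrt{5}}{1731}$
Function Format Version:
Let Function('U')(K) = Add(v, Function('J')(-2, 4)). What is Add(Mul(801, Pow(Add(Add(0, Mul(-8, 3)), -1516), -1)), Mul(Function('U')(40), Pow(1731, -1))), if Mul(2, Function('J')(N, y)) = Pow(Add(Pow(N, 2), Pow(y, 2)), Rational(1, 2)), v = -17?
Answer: Add(Rational(-1412711, 2665740), Mul(Rational(1, 1731), Pow(5, Rational(1, 2)))) ≈ -0.52866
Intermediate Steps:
Function('J')(N, y) = Mul(Rational(1, 2), Pow(Add(Pow(N, 2), Pow(y, 2)), Rational(1, 2)))
Function('U')(K) = Add(-17, Pow(5, Rational(1, 2))) (Function('U')(K) = Add(-17, Mul(Rational(1, 2), Pow(Add(Pow(-2, 2), Pow(4, 2)), Rational(1, 2)))) = Add(-17, Mul(Rational(1, 2), Pow(Add(4, 16), Rational(1, 2)))) = Add(-17, Mul(Rational(1, 2), Pow(20, Rational(1, 2)))) = Add(-17, Mul(Rational(1, 2), Mul(2, Pow(5, Rational(1, 2))))) = Add(-17, Pow(5, Rational(1, 2))))
Add(Mul(801, Pow(Add(Add(0, Mul(-8, 3)), -1516), -1)), Mul(Function('U')(40), Pow(1731, -1))) = Add(Mul(801, Pow(Add(Add(0, Mul(-8, 3)), -1516), -1)), Mul(Add(-17, Pow(5, Rational(1, 2))), Pow(1731, -1))) = Add(Mul(801, Pow(Add(Add(0, -24), -1516), -1)), Mul(Add(-17, Pow(5, Rational(1, 2))), Rational(1, 1731))) = Add(Mul(801, Pow(Add(-24, -1516), -1)), Add(Rational(-17, 1731), Mul(Rational(1, 1731), Pow(5, Rational(1, 2))))) = Add(Mul(801, Pow(-1540, -1)), Add(Rational(-17, 1731), Mul(Rational(1, 1731), Pow(5, Rational(1, 2))))) = Add(Mul(801, Rational(-1, 1540)), Add(Rational(-17, 1731), Mul(Rational(1, 1731), Pow(5, Rational(1, 2))))) = Add(Rational(-801, 1540), Add(Rational(-17, 1731), Mul(Rational(1, 1731), Pow(5, Rational(1, 2))))) = Add(Rational(-1412711, 2665740), Mul(Rational(1, 1731), Pow(5, Rational(1, 2))))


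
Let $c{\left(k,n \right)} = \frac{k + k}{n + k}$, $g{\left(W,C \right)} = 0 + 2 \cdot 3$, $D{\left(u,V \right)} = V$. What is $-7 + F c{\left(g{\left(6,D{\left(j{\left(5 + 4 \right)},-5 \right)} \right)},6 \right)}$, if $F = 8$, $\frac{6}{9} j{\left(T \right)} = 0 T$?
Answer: $1$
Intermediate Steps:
$j{\left(T \right)} = 0$ ($j{\left(T \right)} = \frac{3 \cdot 0 T}{2} = \frac{3}{2} \cdot 0 = 0$)
$g{\left(W,C \right)} = 6$ ($g{\left(W,C \right)} = 0 + 6 = 6$)
$c{\left(k,n \right)} = \frac{2 k}{k + n}$
$-7 + F c{\left(g{\left(6,D{\left(j{\left(5 + 4 \right)},-5 \right)} \right)},6 \right)} = -7 + 8 \cdot 2 \cdot 6 \frac{1}{6 + 6} = -7 + 8 \cdot 2 \cdot 6 \cdot \frac{1}{12} = -7 + 8 \cdot 1 = -7 + 8 = 1$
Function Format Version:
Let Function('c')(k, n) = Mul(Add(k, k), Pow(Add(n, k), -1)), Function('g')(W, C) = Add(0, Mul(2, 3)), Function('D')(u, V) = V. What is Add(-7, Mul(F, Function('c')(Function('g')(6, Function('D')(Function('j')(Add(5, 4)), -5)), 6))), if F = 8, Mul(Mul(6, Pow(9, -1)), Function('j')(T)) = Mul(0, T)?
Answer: 1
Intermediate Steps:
Function('j')(T) = 0 (Function('j')(T) = Mul(Rational(3, 2), Mul(0, T)) = Mul(Rational(3, 2), 0) = 0)
Function('g')(W, C) = 6 (Function('g')(W, C) = Add(0, 6) = 6)
Function('c')(k, n) = Mul(2, k, Pow(Add(k, n), -1)) (Function('c')(k, n) = Mul(Mul(2, k), Pow(Add(k, n), -1)) = Mul(2, k, Pow(Add(k, n), -1)))
Add(-7, Mul(F, Function('c')(Function('g')(6, Function('D')(Function('j')(Add(5, 4)), -5)), 6))) = Add(-7, Mul(8, Mul(2, 6, Pow(Add(6, 6), -1)))) = Add(-7, Mul(8, Mul(2, 6, Pow(12, -1)))) = Add(-7, Mul(8, Mul(2, 6, Rational(1, 12)))) = Add(-7, Mul(8, 1)) = Add(-7, 8) = 1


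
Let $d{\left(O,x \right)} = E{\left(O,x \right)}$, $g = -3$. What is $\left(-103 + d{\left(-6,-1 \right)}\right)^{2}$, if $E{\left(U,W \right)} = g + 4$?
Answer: $10404$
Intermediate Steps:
$E{\left(U,W \right)} = 1$ ($E{\left(U,W \right)} = -3 + 4 = 1$)
$d{\left(O,x \right)} = 1$
$\left(-103 + d{\left(-6,-1 \right)}\right)^{2} = \left(-103 + 1\right)^{2} = \left(-102\right)^{2} = 10404$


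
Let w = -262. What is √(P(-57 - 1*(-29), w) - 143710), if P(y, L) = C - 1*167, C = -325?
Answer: I*√144202 ≈ 379.74*I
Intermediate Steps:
P(y, L) = -492 (P(y, L) = -325 - 1*167 = -325 - 167 = -492)
√(P(-57 - 1*(-29), w) - 143710) = √(-492 - 143710) = √(-144202) = I*√144202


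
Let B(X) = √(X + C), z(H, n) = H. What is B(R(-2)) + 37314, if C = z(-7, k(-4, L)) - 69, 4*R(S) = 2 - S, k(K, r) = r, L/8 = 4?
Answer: 37314 + 5*I*√3 ≈ 37314.0 + 8.6602*I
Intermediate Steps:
L = 32 (L = 8*4 = 32)
R(S) = ½ - S/4 (R(S) = (2 - S)/4 = ½ - S/4)
C = -76 (C = -7 - 69 = -76)
B(X) = √(-76 + X) (B(X) = √(X - 76) = √(-76 + X))
B(R(-2)) + 37314 = √(-76 + (½ - ¼*(-2))) + 37314 = √(-76 + (½ + ½)) + 37314 = √(-76 + 1) + 37314 = √(-75) + 37314 = 5*I*√3 + 37314 = 37314 + 5*I*√3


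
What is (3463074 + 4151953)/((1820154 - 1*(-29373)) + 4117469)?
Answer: 1087861/852428 ≈ 1.2762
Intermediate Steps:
(3463074 + 4151953)/((1820154 - 1*(-29373)) + 4117469) = 7615027/((1820154 + 29373) + 4117469) = 7615027/(1849527 + 4117469) = 7615027/5966996 = 7615027*(1/5966996) = 1087861/852428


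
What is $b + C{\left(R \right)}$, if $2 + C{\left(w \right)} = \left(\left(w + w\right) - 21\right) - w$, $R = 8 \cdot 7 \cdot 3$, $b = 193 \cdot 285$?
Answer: $55150$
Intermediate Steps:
$b = 55005$
$R = 168$ ($R = 56 \cdot 3 = 168$)
$C{\left(w \right)} = -23 + w$ ($C{\left(w \right)} = -2 + \left(\left(\left(w + w\right) - 21\right) - w\right) = -2 + \left(\left(2 w - 21\right) - w\right) = -2 + \left(\left(-21 + 2 w\right) - w\right) = -2 + \left(-21 + w\right) = -23 + w$)
$b + C{\left(R \right)} = 55005 + \left(-23 + 168\right) = 55005 + 145 = 55150$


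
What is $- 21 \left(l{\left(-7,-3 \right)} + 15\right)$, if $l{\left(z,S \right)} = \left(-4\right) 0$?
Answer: $-315$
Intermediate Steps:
$l{\left(z,S \right)} = 0$
$- 21 \left(l{\left(-7,-3 \right)} + 15\right) = - 21 \left(0 + 15\right) = \left(-21\right) 15 = -315$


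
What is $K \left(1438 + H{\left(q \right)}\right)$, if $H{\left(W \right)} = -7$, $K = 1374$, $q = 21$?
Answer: $1966194$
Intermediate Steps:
$K \left(1438 + H{\left(q \right)}\right) = 1374 \left(1438 - 7\right) = 1374 \cdot 1431 = 1966194$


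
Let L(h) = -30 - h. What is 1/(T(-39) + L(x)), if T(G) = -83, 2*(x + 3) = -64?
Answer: -1/78 ≈ -0.012821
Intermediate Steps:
x = -35 (x = -3 + (½)*(-64) = -3 - 32 = -35)
1/(T(-39) + L(x)) = 1/(-83 + (-30 - 1*(-35))) = 1/(-83 + (-30 + 35)) = 1/(-83 + 5) = 1/(-78) = -1/78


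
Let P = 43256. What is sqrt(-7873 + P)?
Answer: sqrt(35383) ≈ 188.10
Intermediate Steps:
sqrt(-7873 + P) = sqrt(-7873 + 43256) = sqrt(35383)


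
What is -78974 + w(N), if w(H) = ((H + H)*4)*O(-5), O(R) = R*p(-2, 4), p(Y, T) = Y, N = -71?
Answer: -84654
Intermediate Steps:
O(R) = -2*R (O(R) = R*(-2) = -2*R)
w(H) = 80*H (w(H) = ((H + H)*4)*(-2*(-5)) = ((2*H)*4)*10 = (8*H)*10 = 80*H)
-78974 + w(N) = -78974 + 80*(-71) = -78974 - 5680 = -84654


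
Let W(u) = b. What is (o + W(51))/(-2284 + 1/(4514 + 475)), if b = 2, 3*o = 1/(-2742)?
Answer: -27358013/31244747250 ≈ -0.00087560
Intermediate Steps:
o = -1/8226 (o = (⅓)/(-2742) = (⅓)*(-1/2742) = -1/8226 ≈ -0.00012157)
W(u) = 2
(o + W(51))/(-2284 + 1/(4514 + 475)) = (-1/8226 + 2)/(-2284 + 1/(4514 + 475)) = 16451/(8226*(-2284 + 1/4989)) = 16451/(8226*(-11394875/4989)) = (16451/8226)*(-4989/11394875) = -27358013/31244747250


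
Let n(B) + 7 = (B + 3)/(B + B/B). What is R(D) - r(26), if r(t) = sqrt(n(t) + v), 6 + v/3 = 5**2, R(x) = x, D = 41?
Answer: 41 - sqrt(4137)/9 ≈ 33.853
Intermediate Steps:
n(B) = -7 + (3 + B)/(1 + B) (n(B) = -7 + (B + 3)/(B + B/B) = -7 + (3 + B)/(B + 1) = -7 + (3 + B)/(1 + B))
v = 57 (v = -18 + 3*5**2 = -18 + 3*25 = -18 + 75 = 57)
r(t) = sqrt(57 + 2*(-2 - 3*t)/(1 + t)) (r(t) = sqrt(2*(-2 - 3*t)/(1 + t) + 57) = sqrt(57 + 2*(-2 - 3*t)/(1 + t)))
R(D) - r(26) = 41 - sqrt((53 + 51*26)/(1 + 26)) = 41 - sqrt((53 + 1326)/27) = 41 - sqrt((1/27)*1379) = 41 - sqrt(1379/27) = 41 - sqrt(4137)/9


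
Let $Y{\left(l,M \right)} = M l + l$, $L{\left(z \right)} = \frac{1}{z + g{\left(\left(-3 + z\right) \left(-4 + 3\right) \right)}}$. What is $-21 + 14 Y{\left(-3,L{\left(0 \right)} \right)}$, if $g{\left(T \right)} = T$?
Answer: $-77$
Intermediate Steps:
$L{\left(z \right)} = \frac{1}{3}$ ($L{\left(z \right)} = \frac{1}{z + \left(-3 + z\right) \left(-4 + 3\right)} = \frac{1}{z + \left(-3 + z\right) \left(-1\right)} = \frac{1}{z - \left(-3 + z\right)} = \frac{1}{3}$)
$Y{\left(l,M \right)} = l + M l$
$-21 + 14 Y{\left(-3,L{\left(0 \right)} \right)} = -21 + 14 \left(- 3 \left(1 + \frac{1}{3}\right)\right) = -21 + 14 \left(\left(-3\right) \frac{4}{3}\right) = -21 + 14 \left(-4\right) = -21 - 56 = -77$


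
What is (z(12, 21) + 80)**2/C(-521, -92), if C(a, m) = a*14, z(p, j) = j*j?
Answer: -521/14 ≈ -37.214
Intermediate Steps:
z(p, j) = j**2
C(a, m) = 14*a
(z(12, 21) + 80)**2/C(-521, -92) = (21**2 + 80)**2/((14*(-521))) = (441 + 80)**2/(-7294) = 521**2*(-1/7294) = 271441*(-1/7294) = -521/14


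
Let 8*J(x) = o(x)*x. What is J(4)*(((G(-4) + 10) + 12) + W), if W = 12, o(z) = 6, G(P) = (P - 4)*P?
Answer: 198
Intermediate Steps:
G(P) = P*(-4 + P) (G(P) = (-4 + P)*P = P*(-4 + P))
J(x) = 3*x/4 (J(x) = (6*x)/8 = 3*x/4)
J(4)*(((G(-4) + 10) + 12) + W) = ((3/4)*4)*(((-4*(-4 - 4) + 10) + 12) + 12) = 3*(((-4*(-8) + 10) + 12) + 12) = 3*(((32 + 10) + 12) + 12) = 3*((42 + 12) + 12) = 3*(54 + 12) = 3*66 = 198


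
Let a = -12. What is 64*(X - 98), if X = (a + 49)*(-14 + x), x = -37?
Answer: -127040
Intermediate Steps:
X = -1887 (X = (-12 + 49)*(-14 - 37) = 37*(-51) = -1887)
64*(X - 98) = 64*(-1887 - 98) = 64*(-1985) = -127040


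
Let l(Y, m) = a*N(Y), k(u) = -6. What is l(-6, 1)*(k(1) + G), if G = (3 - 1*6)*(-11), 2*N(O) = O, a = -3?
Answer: 243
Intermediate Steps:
N(O) = O/2
G = 33 (G = (3 - 6)*(-11) = -3*(-11) = 33)
l(Y, m) = -3*Y/2
l(-6, 1)*(k(1) + G) = (-3/2*(-6))*(-6 + 33) = 9*27 = 243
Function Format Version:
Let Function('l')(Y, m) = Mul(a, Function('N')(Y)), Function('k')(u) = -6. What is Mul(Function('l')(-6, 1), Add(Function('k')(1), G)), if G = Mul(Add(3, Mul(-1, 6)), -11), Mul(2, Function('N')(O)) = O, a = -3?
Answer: 243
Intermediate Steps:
Function('N')(O) = Mul(Rational(1, 2), O)
G = 33 (G = Mul(Add(3, -6), -11) = Mul(-3, -11) = 33)
Function('l')(Y, m) = Mul(Rational(-3, 2), Y) (Function('l')(Y, m) = Mul(-3, Mul(Rational(1, 2), Y)) = Mul(Rational(-3, 2), Y))
Mul(Function('l')(-6, 1), Add(Function('k')(1), G)) = Mul(Mul(Rational(-3, 2), -6), Add(-6, 33)) = Mul(9, 27) = 243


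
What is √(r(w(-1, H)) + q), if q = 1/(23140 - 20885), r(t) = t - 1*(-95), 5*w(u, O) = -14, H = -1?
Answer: 2*√117210390/2255 ≈ 9.6021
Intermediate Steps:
w(u, O) = -14/5 (w(u, O) = (⅕)*(-14) = -14/5)
r(t) = 95 + t (r(t) = t + 95 = 95 + t)
q = 1/2255 ≈ 0.00044346
√(r(w(-1, H)) + q) = √((95 - 14/5) + 1/2255) = √(461/5 + 1/2255) = √(207912/2255) = 2*√117210390/2255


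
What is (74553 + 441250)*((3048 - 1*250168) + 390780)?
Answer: 74100258980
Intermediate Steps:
(74553 + 441250)*((3048 - 1*250168) + 390780) = 515803*((3048 - 250168) + 390780) = 515803*(-247120 + 390780) = 515803*143660 = 74100258980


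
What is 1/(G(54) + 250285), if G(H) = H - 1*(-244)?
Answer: 1/250583 ≈ 3.9907e-6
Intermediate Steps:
G(H) = 244 + H (G(H) = H + 244 = 244 + H)
1/(G(54) + 250285) = 1/((244 + 54) + 250285) = 1/(298 + 250285) = 1/250583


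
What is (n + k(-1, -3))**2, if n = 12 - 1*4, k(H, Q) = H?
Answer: 49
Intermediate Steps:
n = 8 (n = 12 - 4 = 8)
(n + k(-1, -3))**2 = (8 - 1)**2 = 7**2 = 49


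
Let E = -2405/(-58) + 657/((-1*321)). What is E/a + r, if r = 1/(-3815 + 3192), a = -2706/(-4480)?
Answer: 170690923721/2615577657 ≈ 65.259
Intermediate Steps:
a = 1353/2240 (a = -2706*(-1/4480) = 1353/2240 ≈ 0.60402)
E = 244633/6206 (E = -2405*(-1/58) + 657/(-321) = 2405/58 + 657*(-1/321) = 2405/58 - 219/107 = 244633/6206 ≈ 39.419)
r = -1/623 (r = 1/(-623) = -1/623 ≈ -0.0016051)
E/a + r = 244633/(6206*(1353/2240)) - 1/623 = (244633/6206)*(2240/1353) - 1/623 = 273988960/4198359 - 1/623 = 170690923721/2615577657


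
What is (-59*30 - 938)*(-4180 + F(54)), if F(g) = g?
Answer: 11173208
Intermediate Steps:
(-59*30 - 938)*(-4180 + F(54)) = (-59*30 - 938)*(-4180 + 54) = (-1770 - 938)*(-4126) = -2708*(-4126) = 11173208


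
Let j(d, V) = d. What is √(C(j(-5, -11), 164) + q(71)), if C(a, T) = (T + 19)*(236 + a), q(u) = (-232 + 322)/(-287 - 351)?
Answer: 27*√5900862/319 ≈ 205.60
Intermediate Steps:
q(u) = -45/319 (q(u) = 90/(-638) = 90*(-1/638) = -45/319)
C(a, T) = (19 + T)*(236 + a)
√(C(j(-5, -11), 164) + q(71)) = √((4484 + 19*(-5) + 236*164 + 164*(-5)) - 45/319) = √((4484 - 95 + 38704 - 820) - 45/319) = √(42273 - 45/319) = √(13485042/319) = 27*√5900862/319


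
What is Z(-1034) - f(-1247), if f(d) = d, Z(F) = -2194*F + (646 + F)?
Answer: 2269455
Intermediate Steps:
Z(F) = 646 - 2193*F
Z(-1034) - f(-1247) = (646 - 2193*(-1034)) - 1*(-1247) = (646 + 2267562) + 1247 = 2268208 + 1247 = 2269455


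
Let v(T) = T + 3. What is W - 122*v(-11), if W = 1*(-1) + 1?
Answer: 976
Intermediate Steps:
v(T) = 3 + T
W = 0 (W = -1 + 1 = 0)
W - 122*v(-11) = 0 - 122*(3 - 11) = 0 - 122*(-8) = 0 + 976 = 976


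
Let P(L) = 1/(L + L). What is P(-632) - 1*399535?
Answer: -505012241/1264 ≈ -3.9954e+5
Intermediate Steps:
P(L) = 1/(2*L)
P(-632) - 1*399535 = (½)/(-632) - 1*399535 = (½)*(-1/632) - 399535 = -1/1264 - 399535 = -505012241/1264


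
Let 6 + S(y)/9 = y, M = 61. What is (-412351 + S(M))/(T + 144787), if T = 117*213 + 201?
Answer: -411856/169909 ≈ -2.4240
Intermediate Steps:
T = 25122 (T = 24921 + 201 = 25122)
S(y) = -54 + 9*y
(-412351 + S(M))/(T + 144787) = (-412351 + (-54 + 9*61))/(25122 + 144787) = (-412351 + (-54 + 549))/169909 = (-412351 + 495)*(1/169909) = -411856*1/169909 = -411856/169909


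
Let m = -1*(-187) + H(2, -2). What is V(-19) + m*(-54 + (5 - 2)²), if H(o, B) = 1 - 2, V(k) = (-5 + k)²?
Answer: -7794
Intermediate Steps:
H(o, B) = -1
m = 186 (m = -1*(-187) - 1 = 187 - 1 = 186)
V(-19) + m*(-54 + (5 - 2)²) = (-5 - 19)² + 186*(-54 + (5 - 2)²) = (-24)² + 186*(-54 + 3²) = 576 + 186*(-54 + 9) = 576 + 186*(-45) = 576 - 8370 = -7794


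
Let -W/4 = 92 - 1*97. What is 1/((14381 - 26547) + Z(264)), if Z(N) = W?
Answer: -1/12146 ≈ -8.2332e-5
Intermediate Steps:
W = 20 (W = -4*(92 - 1*97) = -4*(92 - 97) = -4*(-5) = 20)
Z(N) = 20
1/((14381 - 26547) + Z(264)) = 1/((14381 - 26547) + 20) = 1/(-12166 + 20) = 1/(-12146) = -1/12146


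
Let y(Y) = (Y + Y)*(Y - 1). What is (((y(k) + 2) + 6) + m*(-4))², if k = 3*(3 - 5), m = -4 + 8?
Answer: 5776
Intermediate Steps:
m = 4
k = -6 (k = 3*(-2) = -6)
y(Y) = 2*Y*(-1 + Y) (y(Y) = (2*Y)*(-1 + Y) = 2*Y*(-1 + Y))
(((y(k) + 2) + 6) + m*(-4))² = (((2*(-6)*(-1 - 6) + 2) + 6) + 4*(-4))² = (((2*(-6)*(-7) + 2) + 6) - 16)² = (((84 + 2) + 6) - 16)² = ((86 + 6) - 16)² = (92 - 16)² = 76² = 5776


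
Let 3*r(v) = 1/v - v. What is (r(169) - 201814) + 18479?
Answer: -30993135/169 ≈ -1.8339e+5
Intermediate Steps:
r(v) = -v/3 + 1/(3*v) (r(v) = (1/v - v)/3 = -v/3 + 1/(3*v))
(r(169) - 201814) + 18479 = ((⅓)*(1 - 1*169²)/169 - 201814) + 18479 = ((⅓)*(1/169)*(1 - 1*28561) - 201814) + 18479 = ((⅓)*(1/169)*(1 - 28561) - 201814) + 18479 = ((⅓)*(1/169)*(-28560) - 201814) + 18479 = (-9520/169 - 201814) + 18479 = -34116086/169 + 18479 = -30993135/169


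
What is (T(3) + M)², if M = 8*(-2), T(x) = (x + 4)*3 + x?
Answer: 64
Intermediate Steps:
T(x) = 12 + 4*x (T(x) = (4 + x)*3 + x = (12 + 3*x) + x = 12 + 4*x)
M = -16
(T(3) + M)² = ((12 + 4*3) - 16)² = ((12 + 12) - 16)² = (24 - 16)² = 8² = 64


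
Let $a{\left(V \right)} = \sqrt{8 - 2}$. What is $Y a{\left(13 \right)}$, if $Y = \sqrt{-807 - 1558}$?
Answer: $i \sqrt{14190} \approx 119.12 i$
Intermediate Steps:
$Y = i \sqrt{2365}$ ($Y = \sqrt{-2365} = i \sqrt{2365} \approx 48.631 i$)
$a{\left(V \right)} = \sqrt{6}$
$Y a{\left(13 \right)} = i \sqrt{2365} \sqrt{6} = i \sqrt{14190}$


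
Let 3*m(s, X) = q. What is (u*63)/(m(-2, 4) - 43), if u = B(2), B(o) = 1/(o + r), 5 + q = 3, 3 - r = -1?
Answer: -63/262 ≈ -0.24046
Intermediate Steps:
r = 4 (r = 3 - 1*(-1) = 3 + 1 = 4)
q = -2 (q = -5 + 3 = -2)
B(o) = 1/(4 + o) (B(o) = 1/(o + 4) = 1/(4 + o))
u = ⅙ (u = 1/(4 + 2) = 1/6 = ⅙ ≈ 0.16667)
m(s, X) = -⅔ (m(s, X) = (⅓)*(-2) = -⅔)
(u*63)/(m(-2, 4) - 43) = ((⅙)*63)/(-⅔ - 43) = 21/(2*(-131/3)) = (21/2)*(-3/131) = -63/262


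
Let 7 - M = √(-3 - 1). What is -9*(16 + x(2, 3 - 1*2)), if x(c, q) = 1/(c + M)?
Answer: -12321/85 - 18*I/85 ≈ -144.95 - 0.21176*I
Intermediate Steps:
M = 7 - 2*I (M = 7 - √(-3 - 1) = 7 - √(-4) = 7 - 2*I ≈ 7.0 - 2.0*I)
x(c, q) = 1/(7 + c - 2*I) (x(c, q) = 1/(c + (7 - 2*I)) = 1/(7 + c - 2*I))
-9*(16 + x(2, 3 - 1*2)) = -9*(16 + 1/(7 + 2 - 2*I)) = -9*(16 + 1/(9 - 2*I)) = -9*(16 + (9 + 2*I)/85) = -144 - 9*(9 + 2*I)/85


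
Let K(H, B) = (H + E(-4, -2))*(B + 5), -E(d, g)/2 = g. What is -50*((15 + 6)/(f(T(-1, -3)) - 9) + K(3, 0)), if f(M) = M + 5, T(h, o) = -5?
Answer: -4900/3 ≈ -1633.3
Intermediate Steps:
f(M) = 5 + M
E(d, g) = -2*g
K(H, B) = (4 + H)*(5 + B) (K(H, B) = (H - 2*(-2))*(B + 5) = (H + 4)*(5 + B) = (4 + H)*(5 + B))
-50*((15 + 6)/(f(T(-1, -3)) - 9) + K(3, 0)) = -50*((15 + 6)/((5 - 5) - 9) + (20 + 4*0 + 5*3 + 0*3)) = -50*(21/(0 - 9) + (20 + 0 + 15 + 0)) = -50*(21/(-9) + 35) = -50*(21*(-1/9) + 35) = -50*(-7/3 + 35) = -50*98/3 = -4900/3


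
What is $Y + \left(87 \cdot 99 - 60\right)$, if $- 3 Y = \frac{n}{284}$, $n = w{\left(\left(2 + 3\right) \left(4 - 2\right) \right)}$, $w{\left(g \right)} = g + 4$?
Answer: $\frac{3643571}{426} \approx 8553.0$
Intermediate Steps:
$w{\left(g \right)} = 4 + g$
$n = 14$ ($n = 4 + \left(2 + 3\right) \left(4 - 2\right) = 4 + 5 \cdot 2 = 4 + 10 = 14$)
$Y = - \frac{7}{426}$ ($Y = - \frac{14 \cdot \frac{1}{284}}{3} = \left(- \frac{1}{3}\right) \frac{7}{142} = - \frac{7}{426} \approx -0.016432$)
$Y + \left(87 \cdot 99 - 60\right) = - \frac{7}{426} + \left(87 \cdot 99 - 60\right) = - \frac{7}{426} + \left(8613 - 60\right) = - \frac{7}{426} + 8553 = \frac{3643571}{426}$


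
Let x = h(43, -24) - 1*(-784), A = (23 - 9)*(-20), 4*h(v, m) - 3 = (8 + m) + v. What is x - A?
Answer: 2143/2 ≈ 1071.5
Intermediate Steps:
h(v, m) = 11/4 + m/4 + v/4 (h(v, m) = ¾ + ((8 + m) + v)/4 = ¾ + (8 + m + v)/4 = ¾ + (2 + m/4 + v/4) = 11/4 + m/4 + v/4)
A = -280 (A = 14*(-20) = -280)
x = 1583/2 (x = (11/4 + (¼)*(-24) + (¼)*43) - 1*(-784) = (11/4 - 6 + 43/4) + 784 = 15/2 + 784 = 1583/2 ≈ 791.50)
x - A = 1583/2 - 1*(-280) = 1583/2 + 280 = 2143/2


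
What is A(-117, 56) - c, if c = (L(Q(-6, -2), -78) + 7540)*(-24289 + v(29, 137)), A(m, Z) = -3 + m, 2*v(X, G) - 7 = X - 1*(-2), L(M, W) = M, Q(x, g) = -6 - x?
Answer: 182995680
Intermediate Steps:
v(X, G) = 9/2 + X/2 (v(X, G) = 7/2 + (X - 1*(-2))/2 = 7/2 + (X + 2)/2 = 7/2 + (2 + X)/2 = 7/2 + (1 + X/2) = 9/2 + X/2)
c = -182995800 (c = ((-6 - 1*(-6)) + 7540)*(-24289 + (9/2 + (½)*29)) = ((-6 + 6) + 7540)*(-24289 + (9/2 + 29/2)) = (0 + 7540)*(-24289 + 19) = 7540*(-24270) = -182995800)
A(-117, 56) - c = (-3 - 117) - 1*(-182995800) = -120 + 182995800 = 182995680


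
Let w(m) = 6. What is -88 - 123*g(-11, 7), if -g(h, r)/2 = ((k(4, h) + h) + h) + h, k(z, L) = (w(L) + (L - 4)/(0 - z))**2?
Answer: 121435/8 ≈ 15179.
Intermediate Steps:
k(z, L) = (6 - (-4 + L)/z)**2 (k(z, L) = (6 + (L - 4)/(0 - z))**2 = (6 + (-4 + L)/((-z)))**2 = (6 + (-4 + L)*(-1/z))**2 = (6 - (-4 + L)/z)**2)
g(h, r) = -6*h - (28 - h)**2/8 (g(h, r) = -2*((((4 - h + 6*4)**2/4**2 + h) + h) + h) = -2*((((4 - h + 24)**2/16 + h) + h) + h) = -2*((((28 - h)**2/16 + h) + h) + h) = -2*(((h + (28 - h)**2/16) + h) + h) = -2*((2*h + (28 - h)**2/16) + h) = -2*(3*h + (28 - h)**2/16) = -6*h - (28 - h)**2/8)
-88 - 123*g(-11, 7) = -88 - 123*(-98 - 11 - 1/8*(-11)**2) = -88 - 123*(-98 - 11 - 1/8*121) = -88 - 123*(-98 - 11 - 121/8) = -88 - 123*(-993/8) = -88 + 122139/8 = 121435/8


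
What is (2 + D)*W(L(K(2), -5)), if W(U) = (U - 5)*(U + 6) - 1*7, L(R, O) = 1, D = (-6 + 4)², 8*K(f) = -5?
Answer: -210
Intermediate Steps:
K(f) = -5/8 (K(f) = (⅛)*(-5) = -5/8)
D = 4 (D = (-2)² = 4)
W(U) = -7 + (-5 + U)*(6 + U) (W(U) = (-5 + U)*(6 + U) - 7 = -7 + (-5 + U)*(6 + U))
(2 + D)*W(L(K(2), -5)) = (2 + 4)*(-37 + 1 + 1²) = 6*(-37 + 1 + 1) = 6*(-35) = -210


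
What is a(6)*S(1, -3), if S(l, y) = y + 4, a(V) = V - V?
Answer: 0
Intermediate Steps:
a(V) = 0
S(l, y) = 4 + y
a(6)*S(1, -3) = 0*(4 - 3) = 0*1 = 0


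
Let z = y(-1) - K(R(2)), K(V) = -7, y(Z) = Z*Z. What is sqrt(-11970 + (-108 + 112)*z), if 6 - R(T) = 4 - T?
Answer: I*sqrt(11938) ≈ 109.26*I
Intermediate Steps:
y(Z) = Z**2
R(T) = 2 + T (R(T) = 6 - (4 - T) = 6 + (-4 + T) = 2 + T)
z = 8 (z = (-1)**2 - 1*(-7) = 1 + 7 = 8)
sqrt(-11970 + (-108 + 112)*z) = sqrt(-11970 + (-108 + 112)*8) = sqrt(-11970 + 4*8) = sqrt(-11970 + 32) = sqrt(-11938) = I*sqrt(11938)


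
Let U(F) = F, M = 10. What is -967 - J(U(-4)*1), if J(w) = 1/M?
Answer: -9671/10 ≈ -967.10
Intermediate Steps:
J(w) = 1/10
-967 - J(U(-4)*1) = -967 - 1*1/10 = -967 - 1/10 = -9671/10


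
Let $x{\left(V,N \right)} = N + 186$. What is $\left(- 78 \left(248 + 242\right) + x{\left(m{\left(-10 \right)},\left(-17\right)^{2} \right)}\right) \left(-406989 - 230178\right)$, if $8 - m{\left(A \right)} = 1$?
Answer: $24049868415$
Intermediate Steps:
$m{\left(A \right)} = 7$ ($m{\left(A \right)} = 8 - 1 = 7$)
$x{\left(V,N \right)} = 186 + N$
$\left(- 78 \left(248 + 242\right) + x{\left(m{\left(-10 \right)},\left(-17\right)^{2} \right)}\right) \left(-406989 - 230178\right) = \left(- 78 \left(248 + 242\right) + \left(186 + \left(-17\right)^{2}\right)\right) \left(-406989 - 230178\right) = \left(\left(-78\right) 490 + \left(186 + 289\right)\right) \left(-637167\right) = \left(-38220 + 475\right) \left(-637167\right) = \left(-37745\right) \left(-637167\right) = 24049868415$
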